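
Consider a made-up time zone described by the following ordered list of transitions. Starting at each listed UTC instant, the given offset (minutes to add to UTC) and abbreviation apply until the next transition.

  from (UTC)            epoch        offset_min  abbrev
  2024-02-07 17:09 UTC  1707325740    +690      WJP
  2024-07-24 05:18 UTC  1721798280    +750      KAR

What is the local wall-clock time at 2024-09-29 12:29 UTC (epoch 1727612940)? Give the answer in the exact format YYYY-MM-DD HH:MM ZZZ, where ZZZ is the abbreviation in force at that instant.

Query: 2024-09-29 12:29 UTC
Rule 2/2 (KAR, +12:30): 2024-07-24 05:18 UTC ≤ query < +∞
12·60 + 29 + 750 = 1499 min
1499 = 1·1440 + 59; 59 = 0·60 + 59 → 00:59, 2024-09-29 + 1 day = 2024-09-30
→ 2024-09-30 00:59 KAR

2024-09-30 00:59 KAR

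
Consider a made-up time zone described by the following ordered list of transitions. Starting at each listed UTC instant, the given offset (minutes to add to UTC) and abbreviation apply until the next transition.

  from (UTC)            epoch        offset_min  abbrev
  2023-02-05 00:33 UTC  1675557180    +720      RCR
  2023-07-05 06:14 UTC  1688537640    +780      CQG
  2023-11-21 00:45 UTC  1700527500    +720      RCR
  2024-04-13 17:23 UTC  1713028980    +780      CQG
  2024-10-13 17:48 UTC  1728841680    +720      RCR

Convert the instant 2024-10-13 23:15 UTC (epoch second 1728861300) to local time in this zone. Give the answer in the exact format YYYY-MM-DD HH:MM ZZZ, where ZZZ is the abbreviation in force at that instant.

Query: 2024-10-13 23:15 UTC
Rule 5/5 (RCR, +12:00): 2024-10-13 17:48 UTC ≤ query < +∞
23·60 + 15 + 720 = 2115 min
2115 = 1·1440 + 675; 675 = 11·60 + 15 → 11:15, 2024-10-13 + 1 day = 2024-10-14
→ 2024-10-14 11:15 RCR

2024-10-14 11:15 RCR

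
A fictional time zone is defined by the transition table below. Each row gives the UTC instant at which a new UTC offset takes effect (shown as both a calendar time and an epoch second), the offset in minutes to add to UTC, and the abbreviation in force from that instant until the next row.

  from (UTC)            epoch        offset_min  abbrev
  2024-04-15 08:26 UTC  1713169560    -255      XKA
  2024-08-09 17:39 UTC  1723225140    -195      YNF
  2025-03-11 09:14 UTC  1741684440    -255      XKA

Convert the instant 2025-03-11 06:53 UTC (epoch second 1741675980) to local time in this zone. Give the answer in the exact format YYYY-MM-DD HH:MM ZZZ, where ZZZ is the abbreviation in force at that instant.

Query: 2025-03-11 06:53 UTC
Rule 2/3 (YNF, -03:15): 2024-08-09 17:39 UTC ≤ query < 2025-03-11 09:14 UTC
6·60 + 53 - 195 = 218 min
218 = 0·1440 + 218; 218 = 3·60 + 38 → 03:38, same day
→ 2025-03-11 03:38 YNF

2025-03-11 03:38 YNF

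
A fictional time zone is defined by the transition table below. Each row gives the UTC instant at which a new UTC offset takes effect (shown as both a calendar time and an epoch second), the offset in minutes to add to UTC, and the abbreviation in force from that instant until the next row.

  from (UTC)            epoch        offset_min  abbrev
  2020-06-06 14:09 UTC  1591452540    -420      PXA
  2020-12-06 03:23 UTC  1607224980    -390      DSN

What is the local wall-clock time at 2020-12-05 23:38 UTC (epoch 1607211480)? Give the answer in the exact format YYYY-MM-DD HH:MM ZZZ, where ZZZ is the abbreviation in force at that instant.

Query: 2020-12-05 23:38 UTC
Rule 1/2 (PXA, -07:00): 2020-06-06 14:09 UTC ≤ query < 2020-12-06 03:23 UTC
23·60 + 38 - 420 = 998 min
998 = 0·1440 + 998; 998 = 16·60 + 38 → 16:38, same day
→ 2020-12-05 16:38 PXA

2020-12-05 16:38 PXA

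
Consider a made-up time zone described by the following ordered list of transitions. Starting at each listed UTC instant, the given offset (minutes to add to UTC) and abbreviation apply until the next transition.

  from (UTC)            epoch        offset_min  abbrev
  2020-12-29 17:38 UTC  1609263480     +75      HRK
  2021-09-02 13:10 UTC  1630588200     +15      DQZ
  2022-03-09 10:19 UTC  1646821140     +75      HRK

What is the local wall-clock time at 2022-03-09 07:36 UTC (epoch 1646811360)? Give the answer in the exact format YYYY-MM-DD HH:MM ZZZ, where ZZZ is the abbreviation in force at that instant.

Query: 2022-03-09 07:36 UTC
Rule 2/3 (DQZ, +00:15): 2021-09-02 13:10 UTC ≤ query < 2022-03-09 10:19 UTC
7·60 + 36 + 15 = 471 min
471 = 0·1440 + 471; 471 = 7·60 + 51 → 07:51, same day
→ 2022-03-09 07:51 DQZ

2022-03-09 07:51 DQZ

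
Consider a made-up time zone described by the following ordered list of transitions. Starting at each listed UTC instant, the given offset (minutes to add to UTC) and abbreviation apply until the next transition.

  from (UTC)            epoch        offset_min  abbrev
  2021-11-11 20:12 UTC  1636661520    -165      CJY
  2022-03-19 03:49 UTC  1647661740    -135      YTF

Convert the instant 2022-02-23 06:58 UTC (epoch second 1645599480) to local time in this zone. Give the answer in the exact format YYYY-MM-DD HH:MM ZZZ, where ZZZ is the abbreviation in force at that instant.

Query: 2022-02-23 06:58 UTC
Rule 1/2 (CJY, -02:45): 2021-11-11 20:12 UTC ≤ query < 2022-03-19 03:49 UTC
6·60 + 58 - 165 = 253 min
253 = 0·1440 + 253; 253 = 4·60 + 13 → 04:13, same day
→ 2022-02-23 04:13 CJY

2022-02-23 04:13 CJY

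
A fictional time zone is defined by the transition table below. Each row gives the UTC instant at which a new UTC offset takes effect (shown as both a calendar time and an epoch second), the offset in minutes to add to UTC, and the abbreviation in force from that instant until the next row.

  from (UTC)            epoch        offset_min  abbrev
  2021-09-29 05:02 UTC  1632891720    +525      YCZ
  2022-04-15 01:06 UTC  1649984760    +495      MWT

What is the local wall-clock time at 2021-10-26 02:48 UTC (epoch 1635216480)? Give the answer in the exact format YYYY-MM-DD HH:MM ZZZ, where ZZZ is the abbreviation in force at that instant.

Query: 2021-10-26 02:48 UTC
Rule 1/2 (YCZ, +08:45): 2021-09-29 05:02 UTC ≤ query < 2022-04-15 01:06 UTC
2·60 + 48 + 525 = 693 min
693 = 0·1440 + 693; 693 = 11·60 + 33 → 11:33, same day
→ 2021-10-26 11:33 YCZ

2021-10-26 11:33 YCZ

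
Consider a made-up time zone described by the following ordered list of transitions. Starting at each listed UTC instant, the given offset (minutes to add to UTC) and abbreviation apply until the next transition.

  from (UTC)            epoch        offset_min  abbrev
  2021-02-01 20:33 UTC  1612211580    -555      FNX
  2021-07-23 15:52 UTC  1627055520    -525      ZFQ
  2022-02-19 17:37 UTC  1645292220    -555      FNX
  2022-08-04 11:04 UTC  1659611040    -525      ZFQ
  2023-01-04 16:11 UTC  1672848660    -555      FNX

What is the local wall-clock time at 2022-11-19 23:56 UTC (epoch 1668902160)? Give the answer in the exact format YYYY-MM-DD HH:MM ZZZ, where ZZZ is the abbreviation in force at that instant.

Query: 2022-11-19 23:56 UTC
Rule 4/5 (ZFQ, -08:45): 2022-08-04 11:04 UTC ≤ query < 2023-01-04 16:11 UTC
23·60 + 56 - 525 = 911 min
911 = 0·1440 + 911; 911 = 15·60 + 11 → 15:11, same day
→ 2022-11-19 15:11 ZFQ

2022-11-19 15:11 ZFQ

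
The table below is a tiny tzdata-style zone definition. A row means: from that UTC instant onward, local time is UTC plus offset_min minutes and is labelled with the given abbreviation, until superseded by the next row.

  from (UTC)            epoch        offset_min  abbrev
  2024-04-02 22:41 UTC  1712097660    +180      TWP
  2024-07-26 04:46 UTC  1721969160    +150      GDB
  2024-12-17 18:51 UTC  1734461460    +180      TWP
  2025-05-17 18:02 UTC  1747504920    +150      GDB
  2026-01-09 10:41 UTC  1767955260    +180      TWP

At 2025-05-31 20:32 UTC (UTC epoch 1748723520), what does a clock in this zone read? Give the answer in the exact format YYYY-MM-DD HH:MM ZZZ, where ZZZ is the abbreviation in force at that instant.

Query: 2025-05-31 20:32 UTC
Rule 4/5 (GDB, +02:30): 2025-05-17 18:02 UTC ≤ query < 2026-01-09 10:41 UTC
20·60 + 32 + 150 = 1382 min
1382 = 0·1440 + 1382; 1382 = 23·60 + 2 → 23:02, same day
→ 2025-05-31 23:02 GDB

2025-05-31 23:02 GDB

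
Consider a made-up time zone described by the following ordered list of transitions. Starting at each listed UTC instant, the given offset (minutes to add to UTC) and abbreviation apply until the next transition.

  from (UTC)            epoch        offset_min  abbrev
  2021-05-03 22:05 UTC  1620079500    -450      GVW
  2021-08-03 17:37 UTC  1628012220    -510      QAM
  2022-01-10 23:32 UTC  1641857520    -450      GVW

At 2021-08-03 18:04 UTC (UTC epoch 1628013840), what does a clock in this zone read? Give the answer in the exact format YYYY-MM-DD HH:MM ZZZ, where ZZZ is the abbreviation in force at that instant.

2021-08-03 09:34 QAM

Query: 2021-08-03 18:04 UTC
Rule 2/3 (QAM, -08:30): 2021-08-03 17:37 UTC ≤ query < 2022-01-10 23:32 UTC
18·60 + 4 - 510 = 574 min
574 = 0·1440 + 574; 574 = 9·60 + 34 → 09:34, same day
→ 2021-08-03 09:34 QAM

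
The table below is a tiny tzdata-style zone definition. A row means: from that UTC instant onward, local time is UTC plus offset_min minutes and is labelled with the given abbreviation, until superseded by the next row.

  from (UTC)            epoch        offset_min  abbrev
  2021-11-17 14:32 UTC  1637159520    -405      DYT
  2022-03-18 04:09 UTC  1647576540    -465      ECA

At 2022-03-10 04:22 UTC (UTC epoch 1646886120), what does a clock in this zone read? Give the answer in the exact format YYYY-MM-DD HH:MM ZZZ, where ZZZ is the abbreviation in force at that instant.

Query: 2022-03-10 04:22 UTC
Rule 1/2 (DYT, -06:45): 2021-11-17 14:32 UTC ≤ query < 2022-03-18 04:09 UTC
4·60 + 22 - 405 = -143 min
-143 = -1·1440 + 1297; 1297 = 21·60 + 37 → 21:37, 2022-03-10 - 1 day = 2022-03-09
→ 2022-03-09 21:37 DYT

2022-03-09 21:37 DYT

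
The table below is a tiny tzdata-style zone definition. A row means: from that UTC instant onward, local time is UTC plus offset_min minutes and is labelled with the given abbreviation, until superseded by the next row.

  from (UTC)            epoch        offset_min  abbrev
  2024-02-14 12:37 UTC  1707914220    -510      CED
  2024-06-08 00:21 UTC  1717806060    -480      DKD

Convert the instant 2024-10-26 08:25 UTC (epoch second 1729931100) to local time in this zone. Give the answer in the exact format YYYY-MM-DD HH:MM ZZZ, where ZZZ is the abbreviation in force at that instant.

Query: 2024-10-26 08:25 UTC
Rule 2/2 (DKD, -08:00): 2024-06-08 00:21 UTC ≤ query < +∞
8·60 + 25 - 480 = 25 min
25 = 0·1440 + 25; 25 = 0·60 + 25 → 00:25, same day
→ 2024-10-26 00:25 DKD

2024-10-26 00:25 DKD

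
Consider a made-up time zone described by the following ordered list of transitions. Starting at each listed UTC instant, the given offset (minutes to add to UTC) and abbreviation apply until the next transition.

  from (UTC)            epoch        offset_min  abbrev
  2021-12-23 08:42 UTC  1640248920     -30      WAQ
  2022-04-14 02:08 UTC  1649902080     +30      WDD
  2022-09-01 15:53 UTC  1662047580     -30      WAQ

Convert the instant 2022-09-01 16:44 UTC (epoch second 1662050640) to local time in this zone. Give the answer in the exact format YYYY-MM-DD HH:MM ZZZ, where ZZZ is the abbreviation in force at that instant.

2022-09-01 16:14 WAQ

Query: 2022-09-01 16:44 UTC
Rule 3/3 (WAQ, -00:30): 2022-09-01 15:53 UTC ≤ query < +∞
16·60 + 44 - 30 = 974 min
974 = 0·1440 + 974; 974 = 16·60 + 14 → 16:14, same day
→ 2022-09-01 16:14 WAQ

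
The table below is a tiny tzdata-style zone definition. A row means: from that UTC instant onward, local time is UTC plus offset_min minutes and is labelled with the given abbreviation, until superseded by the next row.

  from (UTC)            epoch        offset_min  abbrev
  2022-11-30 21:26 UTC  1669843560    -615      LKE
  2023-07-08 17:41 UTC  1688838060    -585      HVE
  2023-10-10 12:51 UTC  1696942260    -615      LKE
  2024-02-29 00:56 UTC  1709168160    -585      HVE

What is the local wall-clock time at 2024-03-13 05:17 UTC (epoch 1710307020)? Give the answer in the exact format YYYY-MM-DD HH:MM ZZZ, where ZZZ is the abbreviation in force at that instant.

2024-03-12 19:32 HVE

Query: 2024-03-13 05:17 UTC
Rule 4/4 (HVE, -09:45): 2024-02-29 00:56 UTC ≤ query < +∞
5·60 + 17 - 585 = -268 min
-268 = -1·1440 + 1172; 1172 = 19·60 + 32 → 19:32, 2024-03-13 - 1 day = 2024-03-12
→ 2024-03-12 19:32 HVE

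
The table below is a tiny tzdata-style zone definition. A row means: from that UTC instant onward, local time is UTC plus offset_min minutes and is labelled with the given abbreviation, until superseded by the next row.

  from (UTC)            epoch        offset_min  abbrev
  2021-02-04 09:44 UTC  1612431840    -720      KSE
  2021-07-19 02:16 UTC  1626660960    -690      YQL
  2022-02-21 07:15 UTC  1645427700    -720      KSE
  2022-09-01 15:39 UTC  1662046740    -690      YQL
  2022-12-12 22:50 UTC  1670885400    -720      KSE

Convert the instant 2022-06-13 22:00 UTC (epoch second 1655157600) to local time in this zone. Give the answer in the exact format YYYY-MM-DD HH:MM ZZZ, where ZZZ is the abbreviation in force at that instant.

Query: 2022-06-13 22:00 UTC
Rule 3/5 (KSE, -12:00): 2022-02-21 07:15 UTC ≤ query < 2022-09-01 15:39 UTC
22·60 + 0 - 720 = 600 min
600 = 0·1440 + 600; 600 = 10·60 + 0 → 10:00, same day
→ 2022-06-13 10:00 KSE

2022-06-13 10:00 KSE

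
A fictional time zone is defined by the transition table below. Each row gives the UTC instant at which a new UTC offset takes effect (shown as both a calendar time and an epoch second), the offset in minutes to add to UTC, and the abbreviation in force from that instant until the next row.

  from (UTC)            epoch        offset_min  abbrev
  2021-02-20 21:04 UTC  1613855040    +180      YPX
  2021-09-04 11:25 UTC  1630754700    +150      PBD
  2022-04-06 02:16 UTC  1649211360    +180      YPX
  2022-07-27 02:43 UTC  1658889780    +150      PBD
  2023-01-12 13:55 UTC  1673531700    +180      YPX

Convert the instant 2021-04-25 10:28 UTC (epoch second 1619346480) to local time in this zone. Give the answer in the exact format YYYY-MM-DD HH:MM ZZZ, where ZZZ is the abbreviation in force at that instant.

2021-04-25 13:28 YPX

Query: 2021-04-25 10:28 UTC
Rule 1/5 (YPX, +03:00): 2021-02-20 21:04 UTC ≤ query < 2021-09-04 11:25 UTC
10·60 + 28 + 180 = 808 min
808 = 0·1440 + 808; 808 = 13·60 + 28 → 13:28, same day
→ 2021-04-25 13:28 YPX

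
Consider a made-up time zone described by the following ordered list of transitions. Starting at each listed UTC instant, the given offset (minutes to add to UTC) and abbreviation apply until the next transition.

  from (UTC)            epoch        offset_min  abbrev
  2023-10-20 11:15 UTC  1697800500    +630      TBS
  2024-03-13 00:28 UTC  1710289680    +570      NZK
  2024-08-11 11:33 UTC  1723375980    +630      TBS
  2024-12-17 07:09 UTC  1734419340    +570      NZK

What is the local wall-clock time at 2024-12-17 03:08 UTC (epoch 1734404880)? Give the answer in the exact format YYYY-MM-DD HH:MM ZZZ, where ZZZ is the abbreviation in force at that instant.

Query: 2024-12-17 03:08 UTC
Rule 3/4 (TBS, +10:30): 2024-08-11 11:33 UTC ≤ query < 2024-12-17 07:09 UTC
3·60 + 8 + 630 = 818 min
818 = 0·1440 + 818; 818 = 13·60 + 38 → 13:38, same day
→ 2024-12-17 13:38 TBS

2024-12-17 13:38 TBS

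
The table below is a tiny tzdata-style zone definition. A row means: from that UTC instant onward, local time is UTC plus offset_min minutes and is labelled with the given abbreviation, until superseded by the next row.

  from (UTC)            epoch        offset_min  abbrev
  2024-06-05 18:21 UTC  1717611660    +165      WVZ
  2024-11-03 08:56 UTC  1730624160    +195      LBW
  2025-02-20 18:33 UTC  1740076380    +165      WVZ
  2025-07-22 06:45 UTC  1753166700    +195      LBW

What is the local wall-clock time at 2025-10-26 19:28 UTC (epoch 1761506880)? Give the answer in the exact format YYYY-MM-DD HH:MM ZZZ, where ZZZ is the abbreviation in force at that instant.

Query: 2025-10-26 19:28 UTC
Rule 4/4 (LBW, +03:15): 2025-07-22 06:45 UTC ≤ query < +∞
19·60 + 28 + 195 = 1363 min
1363 = 0·1440 + 1363; 1363 = 22·60 + 43 → 22:43, same day
→ 2025-10-26 22:43 LBW

2025-10-26 22:43 LBW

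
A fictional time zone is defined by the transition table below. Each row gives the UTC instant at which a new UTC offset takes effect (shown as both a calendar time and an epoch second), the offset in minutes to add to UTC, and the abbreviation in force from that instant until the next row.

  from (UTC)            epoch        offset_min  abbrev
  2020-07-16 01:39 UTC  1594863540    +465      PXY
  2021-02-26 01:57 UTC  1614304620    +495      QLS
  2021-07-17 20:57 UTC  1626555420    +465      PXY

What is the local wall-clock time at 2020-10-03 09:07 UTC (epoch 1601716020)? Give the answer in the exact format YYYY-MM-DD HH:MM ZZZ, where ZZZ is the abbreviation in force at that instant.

Query: 2020-10-03 09:07 UTC
Rule 1/3 (PXY, +07:45): 2020-07-16 01:39 UTC ≤ query < 2021-02-26 01:57 UTC
9·60 + 7 + 465 = 1012 min
1012 = 0·1440 + 1012; 1012 = 16·60 + 52 → 16:52, same day
→ 2020-10-03 16:52 PXY

2020-10-03 16:52 PXY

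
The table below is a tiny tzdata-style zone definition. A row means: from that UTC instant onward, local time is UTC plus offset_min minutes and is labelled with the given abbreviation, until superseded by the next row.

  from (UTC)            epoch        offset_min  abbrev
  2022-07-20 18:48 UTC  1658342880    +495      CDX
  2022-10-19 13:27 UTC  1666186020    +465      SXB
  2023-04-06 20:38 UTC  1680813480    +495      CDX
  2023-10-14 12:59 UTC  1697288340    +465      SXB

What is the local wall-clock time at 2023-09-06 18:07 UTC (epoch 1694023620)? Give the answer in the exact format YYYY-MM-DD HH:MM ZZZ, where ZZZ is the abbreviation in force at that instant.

2023-09-07 02:22 CDX

Query: 2023-09-06 18:07 UTC
Rule 3/4 (CDX, +08:15): 2023-04-06 20:38 UTC ≤ query < 2023-10-14 12:59 UTC
18·60 + 7 + 495 = 1582 min
1582 = 1·1440 + 142; 142 = 2·60 + 22 → 02:22, 2023-09-06 + 1 day = 2023-09-07
→ 2023-09-07 02:22 CDX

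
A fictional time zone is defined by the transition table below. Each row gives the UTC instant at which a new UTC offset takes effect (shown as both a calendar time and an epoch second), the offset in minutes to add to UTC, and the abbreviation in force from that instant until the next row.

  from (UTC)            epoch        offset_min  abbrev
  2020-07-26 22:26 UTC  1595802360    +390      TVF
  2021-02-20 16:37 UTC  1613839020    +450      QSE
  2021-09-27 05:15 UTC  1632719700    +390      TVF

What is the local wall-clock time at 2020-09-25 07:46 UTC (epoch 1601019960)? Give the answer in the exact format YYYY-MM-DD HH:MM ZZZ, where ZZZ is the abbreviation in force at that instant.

2020-09-25 14:16 TVF

Query: 2020-09-25 07:46 UTC
Rule 1/3 (TVF, +06:30): 2020-07-26 22:26 UTC ≤ query < 2021-02-20 16:37 UTC
7·60 + 46 + 390 = 856 min
856 = 0·1440 + 856; 856 = 14·60 + 16 → 14:16, same day
→ 2020-09-25 14:16 TVF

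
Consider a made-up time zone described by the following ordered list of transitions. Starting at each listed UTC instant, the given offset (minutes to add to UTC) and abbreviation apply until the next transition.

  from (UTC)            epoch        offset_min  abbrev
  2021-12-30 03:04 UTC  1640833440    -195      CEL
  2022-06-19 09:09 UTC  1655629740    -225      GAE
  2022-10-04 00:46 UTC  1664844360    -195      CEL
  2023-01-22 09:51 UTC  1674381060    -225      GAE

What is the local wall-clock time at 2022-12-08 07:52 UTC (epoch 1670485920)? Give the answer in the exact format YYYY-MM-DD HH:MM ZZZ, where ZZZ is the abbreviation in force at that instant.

2022-12-08 04:37 CEL

Query: 2022-12-08 07:52 UTC
Rule 3/4 (CEL, -03:15): 2022-10-04 00:46 UTC ≤ query < 2023-01-22 09:51 UTC
7·60 + 52 - 195 = 277 min
277 = 0·1440 + 277; 277 = 4·60 + 37 → 04:37, same day
→ 2022-12-08 04:37 CEL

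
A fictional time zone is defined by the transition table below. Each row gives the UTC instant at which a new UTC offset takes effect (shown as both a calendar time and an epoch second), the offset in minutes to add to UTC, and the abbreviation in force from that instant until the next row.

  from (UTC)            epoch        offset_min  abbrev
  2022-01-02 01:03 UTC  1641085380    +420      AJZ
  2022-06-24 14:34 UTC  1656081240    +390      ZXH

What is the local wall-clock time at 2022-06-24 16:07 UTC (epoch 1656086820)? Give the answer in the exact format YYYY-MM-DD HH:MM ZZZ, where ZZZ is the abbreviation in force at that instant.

Query: 2022-06-24 16:07 UTC
Rule 2/2 (ZXH, +06:30): 2022-06-24 14:34 UTC ≤ query < +∞
16·60 + 7 + 390 = 1357 min
1357 = 0·1440 + 1357; 1357 = 22·60 + 37 → 22:37, same day
→ 2022-06-24 22:37 ZXH

2022-06-24 22:37 ZXH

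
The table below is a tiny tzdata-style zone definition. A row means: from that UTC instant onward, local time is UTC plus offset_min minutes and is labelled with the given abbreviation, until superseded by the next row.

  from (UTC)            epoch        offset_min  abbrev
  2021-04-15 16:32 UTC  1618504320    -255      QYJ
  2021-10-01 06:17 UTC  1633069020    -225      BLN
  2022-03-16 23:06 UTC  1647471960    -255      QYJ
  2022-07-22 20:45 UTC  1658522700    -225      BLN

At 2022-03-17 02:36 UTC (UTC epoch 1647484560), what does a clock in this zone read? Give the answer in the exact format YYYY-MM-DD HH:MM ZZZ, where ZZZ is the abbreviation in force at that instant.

Query: 2022-03-17 02:36 UTC
Rule 3/4 (QYJ, -04:15): 2022-03-16 23:06 UTC ≤ query < 2022-07-22 20:45 UTC
2·60 + 36 - 255 = -99 min
-99 = -1·1440 + 1341; 1341 = 22·60 + 21 → 22:21, 2022-03-17 - 1 day = 2022-03-16
→ 2022-03-16 22:21 QYJ

2022-03-16 22:21 QYJ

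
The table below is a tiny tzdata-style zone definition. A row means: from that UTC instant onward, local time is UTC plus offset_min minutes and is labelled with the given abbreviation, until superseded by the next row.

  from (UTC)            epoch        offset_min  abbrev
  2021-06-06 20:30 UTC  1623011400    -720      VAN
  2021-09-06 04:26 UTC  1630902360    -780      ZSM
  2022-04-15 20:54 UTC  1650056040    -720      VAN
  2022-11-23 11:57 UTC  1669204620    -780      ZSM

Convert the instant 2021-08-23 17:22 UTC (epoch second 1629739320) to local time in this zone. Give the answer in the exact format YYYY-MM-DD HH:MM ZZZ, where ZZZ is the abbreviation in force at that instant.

Query: 2021-08-23 17:22 UTC
Rule 1/4 (VAN, -12:00): 2021-06-06 20:30 UTC ≤ query < 2021-09-06 04:26 UTC
17·60 + 22 - 720 = 322 min
322 = 0·1440 + 322; 322 = 5·60 + 22 → 05:22, same day
→ 2021-08-23 05:22 VAN

2021-08-23 05:22 VAN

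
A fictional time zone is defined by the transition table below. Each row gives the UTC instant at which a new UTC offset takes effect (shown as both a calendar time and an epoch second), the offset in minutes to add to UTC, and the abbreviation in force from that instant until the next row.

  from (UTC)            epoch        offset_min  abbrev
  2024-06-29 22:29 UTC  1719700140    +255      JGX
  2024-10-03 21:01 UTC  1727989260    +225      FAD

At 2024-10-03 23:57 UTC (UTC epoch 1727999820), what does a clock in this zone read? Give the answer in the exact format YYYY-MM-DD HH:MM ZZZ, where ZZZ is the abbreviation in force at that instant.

2024-10-04 03:42 FAD

Query: 2024-10-03 23:57 UTC
Rule 2/2 (FAD, +03:45): 2024-10-03 21:01 UTC ≤ query < +∞
23·60 + 57 + 225 = 1662 min
1662 = 1·1440 + 222; 222 = 3·60 + 42 → 03:42, 2024-10-03 + 1 day = 2024-10-04
→ 2024-10-04 03:42 FAD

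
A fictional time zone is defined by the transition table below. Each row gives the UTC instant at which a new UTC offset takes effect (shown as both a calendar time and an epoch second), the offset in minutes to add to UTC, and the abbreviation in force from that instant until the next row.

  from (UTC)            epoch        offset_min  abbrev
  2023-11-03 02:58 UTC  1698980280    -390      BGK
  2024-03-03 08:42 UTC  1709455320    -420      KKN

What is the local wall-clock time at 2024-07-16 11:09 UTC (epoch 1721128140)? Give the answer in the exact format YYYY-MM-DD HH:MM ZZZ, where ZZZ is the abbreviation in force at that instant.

Query: 2024-07-16 11:09 UTC
Rule 2/2 (KKN, -07:00): 2024-03-03 08:42 UTC ≤ query < +∞
11·60 + 9 - 420 = 249 min
249 = 0·1440 + 249; 249 = 4·60 + 9 → 04:09, same day
→ 2024-07-16 04:09 KKN

2024-07-16 04:09 KKN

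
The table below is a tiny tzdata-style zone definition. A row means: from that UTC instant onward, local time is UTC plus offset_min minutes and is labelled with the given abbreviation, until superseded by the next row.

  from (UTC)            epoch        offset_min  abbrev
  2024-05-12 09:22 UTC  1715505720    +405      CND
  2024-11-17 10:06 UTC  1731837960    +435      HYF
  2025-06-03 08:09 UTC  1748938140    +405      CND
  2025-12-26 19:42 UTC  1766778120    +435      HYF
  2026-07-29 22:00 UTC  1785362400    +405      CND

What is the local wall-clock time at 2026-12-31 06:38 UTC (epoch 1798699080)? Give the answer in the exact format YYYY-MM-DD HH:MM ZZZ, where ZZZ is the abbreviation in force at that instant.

Query: 2026-12-31 06:38 UTC
Rule 5/5 (CND, +06:45): 2026-07-29 22:00 UTC ≤ query < +∞
6·60 + 38 + 405 = 803 min
803 = 0·1440 + 803; 803 = 13·60 + 23 → 13:23, same day
→ 2026-12-31 13:23 CND

2026-12-31 13:23 CND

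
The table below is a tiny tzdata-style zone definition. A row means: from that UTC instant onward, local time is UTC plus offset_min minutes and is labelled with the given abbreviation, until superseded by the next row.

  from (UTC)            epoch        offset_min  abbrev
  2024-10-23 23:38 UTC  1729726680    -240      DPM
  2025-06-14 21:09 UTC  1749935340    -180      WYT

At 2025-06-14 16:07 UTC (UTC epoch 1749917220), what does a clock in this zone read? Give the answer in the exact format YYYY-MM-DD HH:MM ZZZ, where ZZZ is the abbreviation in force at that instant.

2025-06-14 12:07 DPM

Query: 2025-06-14 16:07 UTC
Rule 1/2 (DPM, -04:00): 2024-10-23 23:38 UTC ≤ query < 2025-06-14 21:09 UTC
16·60 + 7 - 240 = 727 min
727 = 0·1440 + 727; 727 = 12·60 + 7 → 12:07, same day
→ 2025-06-14 12:07 DPM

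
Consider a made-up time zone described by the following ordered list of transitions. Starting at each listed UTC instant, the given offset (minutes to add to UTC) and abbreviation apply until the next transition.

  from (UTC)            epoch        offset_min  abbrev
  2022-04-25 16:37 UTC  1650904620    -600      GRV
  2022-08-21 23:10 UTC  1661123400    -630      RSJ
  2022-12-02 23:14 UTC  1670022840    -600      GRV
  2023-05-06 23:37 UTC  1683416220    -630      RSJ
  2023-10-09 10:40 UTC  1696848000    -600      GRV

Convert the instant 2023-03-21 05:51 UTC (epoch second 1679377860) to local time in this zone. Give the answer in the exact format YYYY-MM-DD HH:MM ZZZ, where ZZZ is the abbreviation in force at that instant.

2023-03-20 19:51 GRV

Query: 2023-03-21 05:51 UTC
Rule 3/5 (GRV, -10:00): 2022-12-02 23:14 UTC ≤ query < 2023-05-06 23:37 UTC
5·60 + 51 - 600 = -249 min
-249 = -1·1440 + 1191; 1191 = 19·60 + 51 → 19:51, 2023-03-21 - 1 day = 2023-03-20
→ 2023-03-20 19:51 GRV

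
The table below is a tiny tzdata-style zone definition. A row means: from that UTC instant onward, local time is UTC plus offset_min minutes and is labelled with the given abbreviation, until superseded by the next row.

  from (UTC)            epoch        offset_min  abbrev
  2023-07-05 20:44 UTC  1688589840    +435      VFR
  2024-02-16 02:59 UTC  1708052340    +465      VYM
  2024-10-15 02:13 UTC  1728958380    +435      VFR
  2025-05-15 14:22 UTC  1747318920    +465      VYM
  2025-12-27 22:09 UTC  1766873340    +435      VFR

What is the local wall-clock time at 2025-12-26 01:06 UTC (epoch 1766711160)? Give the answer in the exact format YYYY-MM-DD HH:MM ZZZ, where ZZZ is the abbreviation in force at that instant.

Query: 2025-12-26 01:06 UTC
Rule 4/5 (VYM, +07:45): 2025-05-15 14:22 UTC ≤ query < 2025-12-27 22:09 UTC
1·60 + 6 + 465 = 531 min
531 = 0·1440 + 531; 531 = 8·60 + 51 → 08:51, same day
→ 2025-12-26 08:51 VYM

2025-12-26 08:51 VYM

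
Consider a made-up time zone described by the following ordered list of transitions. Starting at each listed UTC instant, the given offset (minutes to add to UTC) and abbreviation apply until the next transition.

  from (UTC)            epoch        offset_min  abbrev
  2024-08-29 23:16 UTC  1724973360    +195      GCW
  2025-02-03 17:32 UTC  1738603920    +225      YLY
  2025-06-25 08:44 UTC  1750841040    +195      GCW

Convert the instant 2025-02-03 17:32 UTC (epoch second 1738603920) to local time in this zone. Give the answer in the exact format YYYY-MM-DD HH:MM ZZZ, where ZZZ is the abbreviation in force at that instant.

2025-02-03 21:17 YLY

Query: 2025-02-03 17:32 UTC
Rule 2/3 (YLY, +03:45): 2025-02-03 17:32 UTC ≤ query < 2025-06-25 08:44 UTC
17·60 + 32 + 225 = 1277 min
1277 = 0·1440 + 1277; 1277 = 21·60 + 17 → 21:17, same day
→ 2025-02-03 21:17 YLY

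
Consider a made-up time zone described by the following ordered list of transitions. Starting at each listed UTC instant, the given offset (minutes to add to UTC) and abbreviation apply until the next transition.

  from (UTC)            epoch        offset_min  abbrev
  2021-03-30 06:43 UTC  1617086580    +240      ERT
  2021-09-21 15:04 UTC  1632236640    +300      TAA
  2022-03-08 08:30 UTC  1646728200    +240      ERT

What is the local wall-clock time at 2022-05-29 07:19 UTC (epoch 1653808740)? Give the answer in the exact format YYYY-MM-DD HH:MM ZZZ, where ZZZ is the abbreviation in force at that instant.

Query: 2022-05-29 07:19 UTC
Rule 3/3 (ERT, +04:00): 2022-03-08 08:30 UTC ≤ query < +∞
7·60 + 19 + 240 = 679 min
679 = 0·1440 + 679; 679 = 11·60 + 19 → 11:19, same day
→ 2022-05-29 11:19 ERT

2022-05-29 11:19 ERT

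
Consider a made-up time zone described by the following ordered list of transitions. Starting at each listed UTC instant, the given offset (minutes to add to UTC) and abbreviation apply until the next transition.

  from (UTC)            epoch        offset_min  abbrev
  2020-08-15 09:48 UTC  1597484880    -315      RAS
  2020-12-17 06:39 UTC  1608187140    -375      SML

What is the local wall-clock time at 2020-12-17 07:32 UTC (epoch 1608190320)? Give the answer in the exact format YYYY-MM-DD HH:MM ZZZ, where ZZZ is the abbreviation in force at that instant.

Query: 2020-12-17 07:32 UTC
Rule 2/2 (SML, -06:15): 2020-12-17 06:39 UTC ≤ query < +∞
7·60 + 32 - 375 = 77 min
77 = 0·1440 + 77; 77 = 1·60 + 17 → 01:17, same day
→ 2020-12-17 01:17 SML

2020-12-17 01:17 SML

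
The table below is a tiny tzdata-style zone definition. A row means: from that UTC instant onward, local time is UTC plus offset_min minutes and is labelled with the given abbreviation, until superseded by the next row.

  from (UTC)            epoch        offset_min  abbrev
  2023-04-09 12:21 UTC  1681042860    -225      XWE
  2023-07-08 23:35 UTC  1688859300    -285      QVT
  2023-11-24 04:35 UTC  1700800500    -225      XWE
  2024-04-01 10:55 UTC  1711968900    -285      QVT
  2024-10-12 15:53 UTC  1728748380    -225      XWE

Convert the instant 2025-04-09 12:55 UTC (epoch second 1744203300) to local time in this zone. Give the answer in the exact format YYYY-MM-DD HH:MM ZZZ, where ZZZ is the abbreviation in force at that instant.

2025-04-09 09:10 XWE

Query: 2025-04-09 12:55 UTC
Rule 5/5 (XWE, -03:45): 2024-10-12 15:53 UTC ≤ query < +∞
12·60 + 55 - 225 = 550 min
550 = 0·1440 + 550; 550 = 9·60 + 10 → 09:10, same day
→ 2025-04-09 09:10 XWE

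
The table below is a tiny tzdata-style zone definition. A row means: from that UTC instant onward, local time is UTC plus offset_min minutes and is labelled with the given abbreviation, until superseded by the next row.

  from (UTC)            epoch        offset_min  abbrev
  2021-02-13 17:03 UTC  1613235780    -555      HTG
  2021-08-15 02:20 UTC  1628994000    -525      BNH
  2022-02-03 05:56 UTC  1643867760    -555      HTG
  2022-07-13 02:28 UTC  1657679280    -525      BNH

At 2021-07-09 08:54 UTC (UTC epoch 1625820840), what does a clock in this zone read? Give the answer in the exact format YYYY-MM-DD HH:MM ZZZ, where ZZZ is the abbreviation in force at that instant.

Query: 2021-07-09 08:54 UTC
Rule 1/4 (HTG, -09:15): 2021-02-13 17:03 UTC ≤ query < 2021-08-15 02:20 UTC
8·60 + 54 - 555 = -21 min
-21 = -1·1440 + 1419; 1419 = 23·60 + 39 → 23:39, 2021-07-09 - 1 day = 2021-07-08
→ 2021-07-08 23:39 HTG

2021-07-08 23:39 HTG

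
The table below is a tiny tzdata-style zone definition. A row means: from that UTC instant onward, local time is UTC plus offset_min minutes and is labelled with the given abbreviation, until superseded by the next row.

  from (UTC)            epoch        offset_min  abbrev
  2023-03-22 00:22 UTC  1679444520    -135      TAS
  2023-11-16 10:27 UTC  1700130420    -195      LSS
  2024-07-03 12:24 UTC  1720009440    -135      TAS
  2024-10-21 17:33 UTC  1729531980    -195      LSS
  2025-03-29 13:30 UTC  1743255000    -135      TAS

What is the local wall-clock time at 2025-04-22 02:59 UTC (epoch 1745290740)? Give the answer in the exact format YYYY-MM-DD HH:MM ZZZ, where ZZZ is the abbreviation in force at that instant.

2025-04-22 00:44 TAS

Query: 2025-04-22 02:59 UTC
Rule 5/5 (TAS, -02:15): 2025-03-29 13:30 UTC ≤ query < +∞
2·60 + 59 - 135 = 44 min
44 = 0·1440 + 44; 44 = 0·60 + 44 → 00:44, same day
→ 2025-04-22 00:44 TAS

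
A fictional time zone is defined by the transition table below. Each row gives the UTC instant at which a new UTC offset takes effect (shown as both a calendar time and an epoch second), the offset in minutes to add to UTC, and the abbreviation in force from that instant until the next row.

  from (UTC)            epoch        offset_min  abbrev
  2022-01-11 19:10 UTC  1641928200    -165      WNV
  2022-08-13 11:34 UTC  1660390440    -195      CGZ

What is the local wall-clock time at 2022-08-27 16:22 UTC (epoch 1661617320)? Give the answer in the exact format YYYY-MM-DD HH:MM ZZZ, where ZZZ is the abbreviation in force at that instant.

Query: 2022-08-27 16:22 UTC
Rule 2/2 (CGZ, -03:15): 2022-08-13 11:34 UTC ≤ query < +∞
16·60 + 22 - 195 = 787 min
787 = 0·1440 + 787; 787 = 13·60 + 7 → 13:07, same day
→ 2022-08-27 13:07 CGZ

2022-08-27 13:07 CGZ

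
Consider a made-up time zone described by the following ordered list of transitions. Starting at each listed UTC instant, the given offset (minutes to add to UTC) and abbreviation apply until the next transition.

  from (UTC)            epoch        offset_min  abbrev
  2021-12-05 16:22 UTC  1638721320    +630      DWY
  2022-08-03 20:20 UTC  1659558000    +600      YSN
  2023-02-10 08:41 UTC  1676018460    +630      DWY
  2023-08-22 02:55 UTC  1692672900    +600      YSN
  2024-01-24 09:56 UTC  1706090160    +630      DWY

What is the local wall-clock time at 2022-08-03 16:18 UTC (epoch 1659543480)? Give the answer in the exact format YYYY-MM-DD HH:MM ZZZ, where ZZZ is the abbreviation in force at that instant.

2022-08-04 02:48 DWY

Query: 2022-08-03 16:18 UTC
Rule 1/5 (DWY, +10:30): 2021-12-05 16:22 UTC ≤ query < 2022-08-03 20:20 UTC
16·60 + 18 + 630 = 1608 min
1608 = 1·1440 + 168; 168 = 2·60 + 48 → 02:48, 2022-08-03 + 1 day = 2022-08-04
→ 2022-08-04 02:48 DWY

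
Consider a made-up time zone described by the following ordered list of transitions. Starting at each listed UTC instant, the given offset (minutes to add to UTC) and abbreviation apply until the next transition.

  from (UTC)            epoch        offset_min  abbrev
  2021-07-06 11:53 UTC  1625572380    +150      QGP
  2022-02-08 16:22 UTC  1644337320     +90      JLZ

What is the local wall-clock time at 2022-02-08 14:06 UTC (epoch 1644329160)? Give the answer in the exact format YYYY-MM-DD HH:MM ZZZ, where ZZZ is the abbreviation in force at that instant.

2022-02-08 16:36 QGP

Query: 2022-02-08 14:06 UTC
Rule 1/2 (QGP, +02:30): 2021-07-06 11:53 UTC ≤ query < 2022-02-08 16:22 UTC
14·60 + 6 + 150 = 996 min
996 = 0·1440 + 996; 996 = 16·60 + 36 → 16:36, same day
→ 2022-02-08 16:36 QGP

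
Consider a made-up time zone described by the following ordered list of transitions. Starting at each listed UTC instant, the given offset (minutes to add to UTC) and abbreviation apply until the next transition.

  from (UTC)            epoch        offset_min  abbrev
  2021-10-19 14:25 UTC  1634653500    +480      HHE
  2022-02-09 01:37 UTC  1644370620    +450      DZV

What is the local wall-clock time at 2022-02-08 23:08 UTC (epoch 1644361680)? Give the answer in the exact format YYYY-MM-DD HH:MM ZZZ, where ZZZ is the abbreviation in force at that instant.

Query: 2022-02-08 23:08 UTC
Rule 1/2 (HHE, +08:00): 2021-10-19 14:25 UTC ≤ query < 2022-02-09 01:37 UTC
23·60 + 8 + 480 = 1868 min
1868 = 1·1440 + 428; 428 = 7·60 + 8 → 07:08, 2022-02-08 + 1 day = 2022-02-09
→ 2022-02-09 07:08 HHE

2022-02-09 07:08 HHE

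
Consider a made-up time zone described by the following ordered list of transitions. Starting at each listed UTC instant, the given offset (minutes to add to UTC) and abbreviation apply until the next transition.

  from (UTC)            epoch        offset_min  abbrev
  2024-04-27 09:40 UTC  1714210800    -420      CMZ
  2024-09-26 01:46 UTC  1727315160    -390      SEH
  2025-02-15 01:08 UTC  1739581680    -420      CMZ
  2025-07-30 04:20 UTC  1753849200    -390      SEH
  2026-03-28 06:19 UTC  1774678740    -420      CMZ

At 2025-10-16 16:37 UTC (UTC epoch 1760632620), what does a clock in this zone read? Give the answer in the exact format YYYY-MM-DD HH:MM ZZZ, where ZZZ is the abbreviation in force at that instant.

Query: 2025-10-16 16:37 UTC
Rule 4/5 (SEH, -06:30): 2025-07-30 04:20 UTC ≤ query < 2026-03-28 06:19 UTC
16·60 + 37 - 390 = 607 min
607 = 0·1440 + 607; 607 = 10·60 + 7 → 10:07, same day
→ 2025-10-16 10:07 SEH

2025-10-16 10:07 SEH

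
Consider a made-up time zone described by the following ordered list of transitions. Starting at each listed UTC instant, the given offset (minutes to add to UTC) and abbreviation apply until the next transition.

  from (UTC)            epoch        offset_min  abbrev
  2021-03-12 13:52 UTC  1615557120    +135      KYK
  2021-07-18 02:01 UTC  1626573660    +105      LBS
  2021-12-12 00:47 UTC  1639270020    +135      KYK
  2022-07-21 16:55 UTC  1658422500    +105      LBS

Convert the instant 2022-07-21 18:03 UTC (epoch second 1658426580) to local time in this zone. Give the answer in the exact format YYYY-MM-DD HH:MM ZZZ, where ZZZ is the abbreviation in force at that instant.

Query: 2022-07-21 18:03 UTC
Rule 4/4 (LBS, +01:45): 2022-07-21 16:55 UTC ≤ query < +∞
18·60 + 3 + 105 = 1188 min
1188 = 0·1440 + 1188; 1188 = 19·60 + 48 → 19:48, same day
→ 2022-07-21 19:48 LBS

2022-07-21 19:48 LBS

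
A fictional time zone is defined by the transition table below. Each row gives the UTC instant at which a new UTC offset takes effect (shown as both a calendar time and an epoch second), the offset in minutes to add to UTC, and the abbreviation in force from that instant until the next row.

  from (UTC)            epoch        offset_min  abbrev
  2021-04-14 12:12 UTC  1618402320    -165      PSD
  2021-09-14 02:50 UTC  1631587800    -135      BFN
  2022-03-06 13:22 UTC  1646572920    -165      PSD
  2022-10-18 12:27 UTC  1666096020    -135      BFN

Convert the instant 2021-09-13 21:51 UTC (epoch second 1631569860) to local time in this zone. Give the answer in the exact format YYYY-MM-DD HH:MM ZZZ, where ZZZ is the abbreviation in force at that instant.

Query: 2021-09-13 21:51 UTC
Rule 1/4 (PSD, -02:45): 2021-04-14 12:12 UTC ≤ query < 2021-09-14 02:50 UTC
21·60 + 51 - 165 = 1146 min
1146 = 0·1440 + 1146; 1146 = 19·60 + 6 → 19:06, same day
→ 2021-09-13 19:06 PSD

2021-09-13 19:06 PSD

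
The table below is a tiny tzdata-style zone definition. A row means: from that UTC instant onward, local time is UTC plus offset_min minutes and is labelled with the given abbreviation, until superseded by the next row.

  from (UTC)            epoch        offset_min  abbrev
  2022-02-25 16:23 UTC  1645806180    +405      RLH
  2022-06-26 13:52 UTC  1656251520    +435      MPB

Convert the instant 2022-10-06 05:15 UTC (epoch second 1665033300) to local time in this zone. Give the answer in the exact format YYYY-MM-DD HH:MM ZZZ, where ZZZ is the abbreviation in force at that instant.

2022-10-06 12:30 MPB

Query: 2022-10-06 05:15 UTC
Rule 2/2 (MPB, +07:15): 2022-06-26 13:52 UTC ≤ query < +∞
5·60 + 15 + 435 = 750 min
750 = 0·1440 + 750; 750 = 12·60 + 30 → 12:30, same day
→ 2022-10-06 12:30 MPB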